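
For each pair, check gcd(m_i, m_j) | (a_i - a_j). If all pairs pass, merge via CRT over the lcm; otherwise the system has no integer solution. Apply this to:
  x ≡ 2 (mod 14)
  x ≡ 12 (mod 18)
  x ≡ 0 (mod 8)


Moduli 14, 18, 8 are not pairwise coprime, so CRT works modulo lcm(m_i) when all pairwise compatibility conditions hold.
Pairwise compatibility: gcd(m_i, m_j) must divide a_i - a_j for every pair.
Merge one congruence at a time:
  Start: x ≡ 2 (mod 14).
  Combine with x ≡ 12 (mod 18): gcd(14, 18) = 2; 12 - 2 = 10, which IS divisible by 2, so compatible.
    Write x = 2 + 14·t and substitute into x ≡ 12 (mod 18): 14·t ≡ 12 − 2 = 10 (mod 18).
    Divide the congruence (and modulus) by g = 2: 7·t ≡ 5 (mod 9).
    The inverse of 7 mod 9 is 4 (since 7·4 = 28 = 3·9 + 1), so t ≡ 4·5 = 20 ≡ 2 (mod 9).
    Then x = 2 + 14·2 = 30, valid modulo lcm(14, 18) = 126: x ≡ 30 (mod 126).
  Combine with x ≡ 0 (mod 8): gcd(126, 8) = 2; 0 - 30 = -30, which IS divisible by 2, so compatible.
    Write x = 30 + 126·t and substitute into x ≡ 0 (mod 8): 126·t ≡ 0 − 30 = -30 (mod 8).
    Divide the congruence (and modulus) by g = 2: 63·t ≡ -15 (mod 4).
    Reduce coefficients mod 4: 3·t ≡ 1 (mod 4).
    The inverse of 3 mod 4 is 3 (since 3·3 = 9 = 2·4 + 1), so t ≡ 3·1 = 3 ≡ 3 (mod 4).
    Then x = 30 + 126·3 = 408, valid modulo lcm(126, 8) = 504: x ≡ 408 (mod 504).
Verify: 408 mod 14 = 2, 408 mod 18 = 12, 408 mod 8 = 0.

x ≡ 408 (mod 504).


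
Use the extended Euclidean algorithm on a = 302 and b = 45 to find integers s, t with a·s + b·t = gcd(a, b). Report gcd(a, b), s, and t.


Euclidean algorithm on (302, 45) — divide until remainder is 0:
  302 = 6 · 45 + 32
  45 = 1 · 32 + 13
  32 = 2 · 13 + 6
  13 = 2 · 6 + 1
  6 = 6 · 1 + 0
gcd(302, 45) = 1.
Track Bezout coefficients alongside the remainders: start with r₀ = 302 = a·1 + b·0 (s = 1, t = 0) and r₁ = 45 = a·0 + b·1 (s = 0, t = 1); each new remainder r_{k+1} = r_{k-1} − q_k·r_k inherits s_{k+1} = s_{k-1} − q_k·s_k, t_{k+1} = t_{k-1} − q_k·t_k, so r_k = a·s_k + b·t_k at every step:
  q = 6: r = 32, s = 1 − 6·0 = 1, t = 0 − 6·1 = -6  (check: 302·1 + 45·(-6) = 32)
  q = 1: r = 13, s = 0 − 1·1 = -1, t = 1 − 1·(-6) = 7  (check: 302·(-1) + 45·7 = 13)
  q = 2: r = 6, s = 1 − 2·(-1) = 3, t = -6 − 2·7 = -20  (check: 302·3 + 45·(-20) = 6)
  q = 2: r = 1, s = -1 − 2·3 = -7, t = 7 − 2·(-20) = 47  (check: 302·(-7) + 45·47 = 1)
The row with r = 1 (the gcd) gives the Bezout coefficients s = -7, t = 47.
Result: 302 · (-7) + 45 · (47) = 1.

gcd(302, 45) = 1; s = -7, t = 47 (check: 302·(-7) + 45·47 = 1).


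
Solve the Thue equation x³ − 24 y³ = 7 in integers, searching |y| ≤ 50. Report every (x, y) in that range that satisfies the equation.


The equation is x³ - 24y³ = 7. For fixed y, x³ = 24·y³ + 7, so a solution requires the RHS to be a perfect cube.
Strategy: iterate y from -50 to 50, compute RHS = 24·y³ + 7, and check whether it is a (positive or negative) perfect cube.
Check small values of y:
  y = 0: RHS = 7 is not a perfect cube.
  y = 1: RHS = 31 is not a perfect cube.
  y = -1: RHS = -17 is not a perfect cube.
  y = 2: RHS = 199 is not a perfect cube.
  y = -2: RHS = -185 is not a perfect cube.
  y = 3: RHS = 655 is not a perfect cube.
  y = -3: RHS = -641 is not a perfect cube.
Continuing the search up to |y| = 50 finds no solutions either.
No (x, y) in the scanned range satisfies the equation.

No integer solutions with |y| ≤ 50.


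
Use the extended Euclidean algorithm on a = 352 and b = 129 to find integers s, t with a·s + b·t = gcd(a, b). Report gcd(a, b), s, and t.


Euclidean algorithm on (352, 129) — divide until remainder is 0:
  352 = 2 · 129 + 94
  129 = 1 · 94 + 35
  94 = 2 · 35 + 24
  35 = 1 · 24 + 11
  24 = 2 · 11 + 2
  11 = 5 · 2 + 1
  2 = 2 · 1 + 0
gcd(352, 129) = 1.
Track Bezout coefficients alongside the remainders: start with r₀ = 352 = a·1 + b·0 (s = 1, t = 0) and r₁ = 129 = a·0 + b·1 (s = 0, t = 1); each new remainder r_{k+1} = r_{k-1} − q_k·r_k inherits s_{k+1} = s_{k-1} − q_k·s_k, t_{k+1} = t_{k-1} − q_k·t_k, so r_k = a·s_k + b·t_k at every step:
  q = 2: r = 94, s = 1 − 2·0 = 1, t = 0 − 2·1 = -2  (check: 352·1 + 129·(-2) = 94)
  q = 1: r = 35, s = 0 − 1·1 = -1, t = 1 − 1·(-2) = 3  (check: 352·(-1) + 129·3 = 35)
  q = 2: r = 24, s = 1 − 2·(-1) = 3, t = -2 − 2·3 = -8  (check: 352·3 + 129·(-8) = 24)
  q = 1: r = 11, s = -1 − 1·3 = -4, t = 3 − 1·(-8) = 11  (check: 352·(-4) + 129·11 = 11)
  q = 2: r = 2, s = 3 − 2·(-4) = 11, t = -8 − 2·11 = -30  (check: 352·11 + 129·(-30) = 2)
  q = 5: r = 1, s = -4 − 5·11 = -59, t = 11 − 5·(-30) = 161  (check: 352·(-59) + 129·161 = 1)
The row with r = 1 (the gcd) gives the Bezout coefficients s = -59, t = 161.
Result: 352 · (-59) + 129 · (161) = 1.

gcd(352, 129) = 1; s = -59, t = 161 (check: 352·(-59) + 129·161 = 1).


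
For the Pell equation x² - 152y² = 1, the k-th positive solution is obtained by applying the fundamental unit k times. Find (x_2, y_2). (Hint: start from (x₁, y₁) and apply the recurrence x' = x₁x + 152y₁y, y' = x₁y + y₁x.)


Step 1: Find the fundamental solution (x₁, y₁) of x² - 152y² = 1.
  Expand √152 as a continued fraction. a₀ = ⌊√152⌋ = 12; iterate m_{k+1} = d_k·a_k − m_k, d_{k+1} = (152 − m_{k+1}²)/d_k, a_{k+1} = ⌊(a₀ + m_{k+1})/d_{k+1}⌋ (starting m₀ = 0, d₀ = 1), with convergents p_k = a_k·p_{k-1} + p_{k-2}, q_k = a_k·q_{k-1} + q_{k-2} (p₋₁ = 1, q₋₁ = 0):
  k = 0: a₀ = 12; p₀/q₀ = 12/1; p₀² − 152·q₀² = 144 − 152 = -8.
  k = 1: m = 12, d = 8, a = ⌊(12 + 12)/8⌋ = 3; p/q = (3·12 + 1)/(3·1 + 0) = 37/3; p² − 152·q² = 1369 − 1368 = 1.
  The first convergent with p² − 152·q² = 1 gives the fundamental solution (x₁, y₁) = (37, 3).
Step 2: Apply the recurrence (x_{n+1}, y_{n+1}) = (x₁x_n + 152y₁y_n, x₁y_n + y₁x_n) repeatedly.
  From (x_1, y_1) = (37, 3): x_2 = 37·37 + 152·3·3 = 2737; y_2 = 37·3 + 3·37 = 222.
Step 3: Verify x_2² - 152·y_2² = 7491169 - 7491168 = 1 (should be 1). ✓

(x_1, y_1) = (37, 3); (x_2, y_2) = (2737, 222).


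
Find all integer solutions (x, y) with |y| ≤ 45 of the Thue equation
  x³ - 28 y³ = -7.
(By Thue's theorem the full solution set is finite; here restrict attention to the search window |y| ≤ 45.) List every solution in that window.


The equation is x³ - 28y³ = -7. For fixed y, x³ = 28·y³ − 7, so a solution requires the RHS to be a perfect cube.
Strategy: iterate y from -45 to 45, compute RHS = 28·y³ − 7, and check whether it is a (positive or negative) perfect cube.
Check small values of y:
  y = 0: RHS = -7 is not a perfect cube.
  y = 1: RHS = 21 is not a perfect cube.
  y = -1: RHS = -35 is not a perfect cube.
  y = 2: RHS = 217 is not a perfect cube.
  y = -2: RHS = -231 is not a perfect cube.
  y = 3: RHS = 749 is not a perfect cube.
  y = -3: RHS = -763 is not a perfect cube.
Continuing the search up to |y| = 45 finds no solutions either.
No (x, y) in the scanned range satisfies the equation.

No integer solutions with |y| ≤ 45.


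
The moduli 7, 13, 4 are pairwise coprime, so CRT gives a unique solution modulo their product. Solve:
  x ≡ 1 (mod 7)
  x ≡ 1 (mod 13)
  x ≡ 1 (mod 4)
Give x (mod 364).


Moduli 7, 13, 4 are pairwise coprime; by CRT there is a unique solution modulo M = 7 · 13 · 4 = 364.
Solve pairwise, accumulating the modulus:
  Start with x ≡ 1 (mod 7).
  Combine with x ≡ 1 (mod 13): since gcd(7, 13) = 1, we get a unique residue mod 91.
    Write x = 1 + 7·t and substitute into x ≡ 1 (mod 13): 7·t ≡ 1 − 1 = 0 (mod 13).
    The inverse of 7 mod 13 is 2 (since 7·2 = 14 = 1·13 + 1), so t ≡ 2·0 = 0 ≡ 0 (mod 13).
    Then x = 1 + 7·0 = 1, valid modulo lcm(7, 13) = 91: x ≡ 1 (mod 91).
  Combine with x ≡ 1 (mod 4): since gcd(91, 4) = 1, we get a unique residue mod 364.
    Write x = 1 + 91·t and substitute into x ≡ 1 (mod 4): 91·t ≡ 1 − 1 = 0 (mod 4).
    Reduce coefficients mod 4: 3·t ≡ 0 (mod 4).
    The inverse of 3 mod 4 is 3 (since 3·3 = 9 = 2·4 + 1), so t ≡ 3·0 = 0 ≡ 0 (mod 4).
    Then x = 1 + 91·0 = 1, valid modulo lcm(91, 4) = 364: x ≡ 1 (mod 364).
Verify: 1 mod 7 = 1 ✓, 1 mod 13 = 1 ✓, 1 mod 4 = 1 ✓.

x ≡ 1 (mod 364).


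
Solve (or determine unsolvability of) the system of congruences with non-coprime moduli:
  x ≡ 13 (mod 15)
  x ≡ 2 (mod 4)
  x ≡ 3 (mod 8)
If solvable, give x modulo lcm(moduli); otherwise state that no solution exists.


Moduli 15, 4, 8 are not pairwise coprime, so CRT works modulo lcm(m_i) when all pairwise compatibility conditions hold.
Pairwise compatibility: gcd(m_i, m_j) must divide a_i - a_j for every pair.
Merge one congruence at a time:
  Start: x ≡ 13 (mod 15).
  Combine with x ≡ 2 (mod 4): gcd(15, 4) = 1; 2 - 13 = -11, which IS divisible by 1, so compatible.
    Write x = 13 + 15·t and substitute into x ≡ 2 (mod 4): 15·t ≡ 2 − 13 = -11 (mod 4).
    Reduce coefficients mod 4: 3·t ≡ 1 (mod 4).
    The inverse of 3 mod 4 is 3 (since 3·3 = 9 = 2·4 + 1), so t ≡ 3·1 = 3 ≡ 3 (mod 4).
    Then x = 13 + 15·3 = 58, valid modulo lcm(15, 4) = 60: x ≡ 58 (mod 60).
  Combine with x ≡ 3 (mod 8): gcd(60, 8) = 4, and 3 - 58 = -55 is NOT divisible by 4.
    ⇒ system is inconsistent (no integer solution).

No solution (the system is inconsistent).


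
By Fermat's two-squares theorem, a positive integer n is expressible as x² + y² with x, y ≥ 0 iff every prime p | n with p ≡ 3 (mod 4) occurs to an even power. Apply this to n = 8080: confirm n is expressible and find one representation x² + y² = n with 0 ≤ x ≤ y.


Step 1: Factor n = 8080 = 2^4 · 5 · 101.
Step 2: Check the mod-4 condition on each prime factor: 2 = 2 (special); 5 ≡ 1 (mod 4), exponent 1; 101 ≡ 1 (mod 4), exponent 1.
All primes ≡ 3 (mod 4) appear to even exponent (or don't appear), so by the two-squares theorem n IS expressible as a sum of two squares.
Step 3: Build a representation. Group n = k² · m with k = 4 and m = 5 · 101 = 505 (a product of primes ≡ 1 (mod 4)); a representation of m scales to one of n via (k·x)² + (k·y)² = k²(x² + y²). Each prime p ≡ 1 (mod 4) is itself a sum of two squares; find a² by testing p − a² for a perfect square:
  5: 5 − 1² = 4 = 2² ⇒ 5 = 1² + 2².
  101: 101 − 1² = 100 = 10² ⇒ 101 = 1² + 10².
  Combine using the Brahmagupta–Fibonacci identity (a² + b²)(c² + d²) = (ac − bd)² + (ad + bc)² = (ac + bd)² + (ad − bc)²:
  5 · 101 = 505: from (1² + 2²)(1² + 10²), take (1·1 − 2·10, 1·10 + 2·1) = (1 − 20, 10 + 2) = (-19, 12); dropping signs (only squares matter) gives (19, 12); check 19² + 12² = 361 + 144 = 505 ✓.
  Scale by k = 4: (4·19, 4·12) = (76, 48).
Step 4: Order so x ≤ y and verify: 48² + 76² = 2304 + 5776 = 8080 = n. ✓

n = 8080 = 48² + 76² (one valid representation with x ≤ y).


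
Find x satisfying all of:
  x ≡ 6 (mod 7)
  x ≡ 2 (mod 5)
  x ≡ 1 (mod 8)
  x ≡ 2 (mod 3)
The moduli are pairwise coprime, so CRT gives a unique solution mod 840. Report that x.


Product of moduli M = 7 · 5 · 8 · 3 = 840.
Merge one congruence at a time:
  Start: x ≡ 6 (mod 7).
  Combine with x ≡ 2 (mod 5); new modulus lcm = 35.
    Write x = 6 + 7·t and substitute into x ≡ 2 (mod 5): 7·t ≡ 2 − 6 = -4 (mod 5).
    Reduce coefficients mod 5: 2·t ≡ 1 (mod 5).
    The inverse of 2 mod 5 is 3 (since 2·3 = 6 = 1·5 + 1), so t ≡ 3·1 = 3 ≡ 3 (mod 5).
    Then x = 6 + 7·3 = 27, valid modulo lcm(7, 5) = 35: x ≡ 27 (mod 35).
  Combine with x ≡ 1 (mod 8); new modulus lcm = 280.
    Write x = 27 + 35·t and substitute into x ≡ 1 (mod 8): 35·t ≡ 1 − 27 = -26 (mod 8).
    Reduce coefficients mod 8: 3·t ≡ 6 (mod 8).
    The inverse of 3 mod 8 is 3 (since 3·3 = 9 = 1·8 + 1), so t ≡ 3·6 = 18 ≡ 2 (mod 8).
    Then x = 27 + 35·2 = 97, valid modulo lcm(35, 8) = 280: x ≡ 97 (mod 280).
  Combine with x ≡ 2 (mod 3); new modulus lcm = 840.
    Write x = 97 + 280·t and substitute into x ≡ 2 (mod 3): 280·t ≡ 2 − 97 = -95 (mod 3).
    Reduce coefficients mod 3: 1·t ≡ 1 (mod 3).
    So t ≡ 1 (mod 3).
    Then x = 97 + 280·1 = 377, valid modulo lcm(280, 3) = 840: x ≡ 377 (mod 840).
Verify against each original: 377 mod 7 = 6, 377 mod 5 = 2, 377 mod 8 = 1, 377 mod 3 = 2.

x ≡ 377 (mod 840).


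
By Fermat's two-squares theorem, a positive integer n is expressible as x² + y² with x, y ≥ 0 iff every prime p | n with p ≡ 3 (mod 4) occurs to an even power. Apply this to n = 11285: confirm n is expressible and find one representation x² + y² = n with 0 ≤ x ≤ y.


Step 1: Factor n = 11285 = 5 · 37 · 61.
Step 2: Check the mod-4 condition on each prime factor: 5 ≡ 1 (mod 4), exponent 1; 37 ≡ 1 (mod 4), exponent 1; 61 ≡ 1 (mod 4), exponent 1.
All primes ≡ 3 (mod 4) appear to even exponent (or don't appear), so by the two-squares theorem n IS expressible as a sum of two squares.
Step 3: Build a representation. Here n = 5 · 37 · 61 is a product of primes ≡ 1 (mod 4). Each prime p ≡ 1 (mod 4) is itself a sum of two squares; find a² by testing p − a² for a perfect square:
  5: 5 − 1² = 4 = 2² ⇒ 5 = 1² + 2².
  37: 37 − 1² = 36 = 6² ⇒ 37 = 1² + 6².
  61: 61 − 1² = 60, 61 − 2² = 57, 61 − 3² = 52, 61 − 4² = 45, 61 − 5² = 36 = 6² ⇒ 61 = 5² + 6².
  Combine using the Brahmagupta–Fibonacci identity (a² + b²)(c² + d²) = (ac − bd)² + (ad + bc)² = (ac + bd)² + (ad − bc)²:
  5 · 37 = 185: from (1² + 2²)(1² + 6²), take (1·1 − 2·6, 1·6 + 2·1) = (1 − 12, 6 + 2) = (-11, 8); dropping signs (only squares matter) gives (11, 8); check 11² + 8² = 121 + 64 = 185 ✓.
  185 · 61 = 11285: from (11² + 8²)(5² + 6²), take (11·5 − 8·6, 11·6 + 8·5) = (55 − 48, 66 + 40) = (7, 106); check 7² + 106² = 49 + 11236 = 11285 ✓.
Step 4: Order so x ≤ y and verify: 7² + 106² = 49 + 11236 = 11285 = n. ✓

n = 11285 = 7² + 106² (one valid representation with x ≤ y).


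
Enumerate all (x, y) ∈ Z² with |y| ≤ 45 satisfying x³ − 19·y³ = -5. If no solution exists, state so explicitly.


The equation is x³ - 19y³ = -5. For fixed y, x³ = 19·y³ − 5, so a solution requires the RHS to be a perfect cube.
Strategy: iterate y from -45 to 45, compute RHS = 19·y³ − 5, and check whether it is a (positive or negative) perfect cube.
Check small values of y:
  y = 0: RHS = -5 is not a perfect cube.
  y = 1: RHS = 14 is not a perfect cube.
  y = -1: RHS = -24 is not a perfect cube.
  y = 2: RHS = 147 is not a perfect cube.
  y = -2: RHS = -157 is not a perfect cube.
  y = 3: RHS = 508 is not a perfect cube.
  y = -3: RHS = -518 is not a perfect cube.
Continuing the search up to |y| = 45 finds no solutions either.
No (x, y) in the scanned range satisfies the equation.

No integer solutions with |y| ≤ 45.


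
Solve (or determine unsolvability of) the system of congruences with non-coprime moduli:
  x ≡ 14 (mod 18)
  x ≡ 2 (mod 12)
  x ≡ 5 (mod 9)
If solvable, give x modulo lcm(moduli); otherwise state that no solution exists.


Moduli 18, 12, 9 are not pairwise coprime, so CRT works modulo lcm(m_i) when all pairwise compatibility conditions hold.
Pairwise compatibility: gcd(m_i, m_j) must divide a_i - a_j for every pair.
Merge one congruence at a time:
  Start: x ≡ 14 (mod 18).
  Combine with x ≡ 2 (mod 12): gcd(18, 12) = 6; 2 - 14 = -12, which IS divisible by 6, so compatible.
    Write x = 14 + 18·t and substitute into x ≡ 2 (mod 12): 18·t ≡ 2 − 14 = -12 (mod 12).
    Divide the congruence (and modulus) by g = 6: 3·t ≡ -2 (mod 2).
    Reduce coefficients mod 2: 1·t ≡ 0 (mod 2).
    So t ≡ 0 (mod 2).
    Then x = 14 + 18·0 = 14, valid modulo lcm(18, 12) = 36: x ≡ 14 (mod 36).
  Combine with x ≡ 5 (mod 9): gcd(36, 9) = 9; 5 - 14 = -9, which IS divisible by 9, so compatible.
    Write x = 14 + 36·t and substitute into x ≡ 5 (mod 9): 36·t ≡ 5 − 14 = -9 (mod 9).
    Divide the congruence (and modulus) by g = 9: 4·t ≡ -1 (mod 1).
    Modulo 1 every t works; take t = 0.
    Then x = 14 + 36·0 = 14, valid modulo lcm(36, 9) = 36: x ≡ 14 (mod 36).
Verify: 14 mod 18 = 14, 14 mod 12 = 2, 14 mod 9 = 5.

x ≡ 14 (mod 36).


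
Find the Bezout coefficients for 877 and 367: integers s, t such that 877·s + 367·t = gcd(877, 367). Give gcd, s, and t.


Euclidean algorithm on (877, 367) — divide until remainder is 0:
  877 = 2 · 367 + 143
  367 = 2 · 143 + 81
  143 = 1 · 81 + 62
  81 = 1 · 62 + 19
  62 = 3 · 19 + 5
  19 = 3 · 5 + 4
  5 = 1 · 4 + 1
  4 = 4 · 1 + 0
gcd(877, 367) = 1.
Track Bezout coefficients alongside the remainders: start with r₀ = 877 = a·1 + b·0 (s = 1, t = 0) and r₁ = 367 = a·0 + b·1 (s = 0, t = 1); each new remainder r_{k+1} = r_{k-1} − q_k·r_k inherits s_{k+1} = s_{k-1} − q_k·s_k, t_{k+1} = t_{k-1} − q_k·t_k, so r_k = a·s_k + b·t_k at every step:
  q = 2: r = 143, s = 1 − 2·0 = 1, t = 0 − 2·1 = -2  (check: 877·1 + 367·(-2) = 143)
  q = 2: r = 81, s = 0 − 2·1 = -2, t = 1 − 2·(-2) = 5  (check: 877·(-2) + 367·5 = 81)
  q = 1: r = 62, s = 1 − 1·(-2) = 3, t = -2 − 1·5 = -7  (check: 877·3 + 367·(-7) = 62)
  q = 1: r = 19, s = -2 − 1·3 = -5, t = 5 − 1·(-7) = 12  (check: 877·(-5) + 367·12 = 19)
  q = 3: r = 5, s = 3 − 3·(-5) = 18, t = -7 − 3·12 = -43  (check: 877·18 + 367·(-43) = 5)
  q = 3: r = 4, s = -5 − 3·18 = -59, t = 12 − 3·(-43) = 141  (check: 877·(-59) + 367·141 = 4)
  q = 1: r = 1, s = 18 − 1·(-59) = 77, t = -43 − 1·141 = -184  (check: 877·77 + 367·(-184) = 1)
The row with r = 1 (the gcd) gives the Bezout coefficients s = 77, t = -184.
Result: 877 · (77) + 367 · (-184) = 1.

gcd(877, 367) = 1; s = 77, t = -184 (check: 877·77 + 367·(-184) = 1).


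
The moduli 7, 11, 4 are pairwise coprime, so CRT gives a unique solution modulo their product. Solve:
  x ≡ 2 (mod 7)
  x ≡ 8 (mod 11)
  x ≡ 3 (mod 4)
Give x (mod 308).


Moduli 7, 11, 4 are pairwise coprime; by CRT there is a unique solution modulo M = 7 · 11 · 4 = 308.
Solve pairwise, accumulating the modulus:
  Start with x ≡ 2 (mod 7).
  Combine with x ≡ 8 (mod 11): since gcd(7, 11) = 1, we get a unique residue mod 77.
    Write x = 2 + 7·t and substitute into x ≡ 8 (mod 11): 7·t ≡ 8 − 2 = 6 (mod 11).
    The inverse of 7 mod 11 is 8 (since 7·8 = 56 = 5·11 + 1), so t ≡ 8·6 = 48 ≡ 4 (mod 11).
    Then x = 2 + 7·4 = 30, valid modulo lcm(7, 11) = 77: x ≡ 30 (mod 77).
  Combine with x ≡ 3 (mod 4): since gcd(77, 4) = 1, we get a unique residue mod 308.
    Write x = 30 + 77·t and substitute into x ≡ 3 (mod 4): 77·t ≡ 3 − 30 = -27 (mod 4).
    Reduce coefficients mod 4: 1·t ≡ 1 (mod 4).
    So t ≡ 1 (mod 4).
    Then x = 30 + 77·1 = 107, valid modulo lcm(77, 4) = 308: x ≡ 107 (mod 308).
Verify: 107 mod 7 = 2 ✓, 107 mod 11 = 8 ✓, 107 mod 4 = 3 ✓.

x ≡ 107 (mod 308).


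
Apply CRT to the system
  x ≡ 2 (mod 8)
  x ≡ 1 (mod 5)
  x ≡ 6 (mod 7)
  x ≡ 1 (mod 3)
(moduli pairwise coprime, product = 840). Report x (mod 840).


Product of moduli M = 8 · 5 · 7 · 3 = 840.
Merge one congruence at a time:
  Start: x ≡ 2 (mod 8).
  Combine with x ≡ 1 (mod 5); new modulus lcm = 40.
    Write x = 2 + 8·t and substitute into x ≡ 1 (mod 5): 8·t ≡ 1 − 2 = -1 (mod 5).
    Reduce coefficients mod 5: 3·t ≡ 4 (mod 5).
    The inverse of 3 mod 5 is 2 (since 3·2 = 6 = 1·5 + 1), so t ≡ 2·4 = 8 ≡ 3 (mod 5).
    Then x = 2 + 8·3 = 26, valid modulo lcm(8, 5) = 40: x ≡ 26 (mod 40).
  Combine with x ≡ 6 (mod 7); new modulus lcm = 280.
    Write x = 26 + 40·t and substitute into x ≡ 6 (mod 7): 40·t ≡ 6 − 26 = -20 (mod 7).
    Reduce coefficients mod 7: 5·t ≡ 1 (mod 7).
    The inverse of 5 mod 7 is 3 (since 5·3 = 15 = 2·7 + 1), so t ≡ 3·1 = 3 ≡ 3 (mod 7).
    Then x = 26 + 40·3 = 146, valid modulo lcm(40, 7) = 280: x ≡ 146 (mod 280).
  Combine with x ≡ 1 (mod 3); new modulus lcm = 840.
    Write x = 146 + 280·t and substitute into x ≡ 1 (mod 3): 280·t ≡ 1 − 146 = -145 (mod 3).
    Reduce coefficients mod 3: 1·t ≡ 2 (mod 3).
    So t ≡ 2 (mod 3).
    Then x = 146 + 280·2 = 706, valid modulo lcm(280, 3) = 840: x ≡ 706 (mod 840).
Verify against each original: 706 mod 8 = 2, 706 mod 5 = 1, 706 mod 7 = 6, 706 mod 3 = 1.

x ≡ 706 (mod 840).


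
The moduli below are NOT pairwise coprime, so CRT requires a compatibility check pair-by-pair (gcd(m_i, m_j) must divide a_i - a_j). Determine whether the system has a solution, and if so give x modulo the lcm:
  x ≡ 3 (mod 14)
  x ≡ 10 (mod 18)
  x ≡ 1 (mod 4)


Moduli 14, 18, 4 are not pairwise coprime, so CRT works modulo lcm(m_i) when all pairwise compatibility conditions hold.
Pairwise compatibility: gcd(m_i, m_j) must divide a_i - a_j for every pair.
Merge one congruence at a time:
  Start: x ≡ 3 (mod 14).
  Combine with x ≡ 10 (mod 18): gcd(14, 18) = 2, and 10 - 3 = 7 is NOT divisible by 2.
    ⇒ system is inconsistent (no integer solution).

No solution (the system is inconsistent).


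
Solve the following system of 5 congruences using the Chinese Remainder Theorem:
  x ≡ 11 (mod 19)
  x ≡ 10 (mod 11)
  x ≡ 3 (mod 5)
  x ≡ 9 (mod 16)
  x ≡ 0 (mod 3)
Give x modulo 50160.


Product of moduli M = 19 · 11 · 5 · 16 · 3 = 50160.
Merge one congruence at a time:
  Start: x ≡ 11 (mod 19).
  Combine with x ≡ 10 (mod 11); new modulus lcm = 209.
    Write x = 11 + 19·t and substitute into x ≡ 10 (mod 11): 19·t ≡ 10 − 11 = -1 (mod 11).
    Reduce coefficients mod 11: 8·t ≡ 10 (mod 11).
    The inverse of 8 mod 11 is 7 (since 8·7 = 56 = 5·11 + 1), so t ≡ 7·10 = 70 ≡ 4 (mod 11).
    Then x = 11 + 19·4 = 87, valid modulo lcm(19, 11) = 209: x ≡ 87 (mod 209).
  Combine with x ≡ 3 (mod 5); new modulus lcm = 1045.
    Write x = 87 + 209·t and substitute into x ≡ 3 (mod 5): 209·t ≡ 3 − 87 = -84 (mod 5).
    Reduce coefficients mod 5: 4·t ≡ 1 (mod 5).
    The inverse of 4 mod 5 is 4 (since 4·4 = 16 = 3·5 + 1), so t ≡ 4·1 = 4 ≡ 4 (mod 5).
    Then x = 87 + 209·4 = 923, valid modulo lcm(209, 5) = 1045: x ≡ 923 (mod 1045).
  Combine with x ≡ 9 (mod 16); new modulus lcm = 16720.
    Write x = 923 + 1045·t and substitute into x ≡ 9 (mod 16): 1045·t ≡ 9 − 923 = -914 (mod 16).
    Reduce coefficients mod 16: 5·t ≡ 14 (mod 16).
    The inverse of 5 mod 16 is 13 (since 5·13 = 65 = 4·16 + 1), so t ≡ 13·14 = 182 ≡ 6 (mod 16).
    Then x = 923 + 1045·6 = 7193, valid modulo lcm(1045, 16) = 16720: x ≡ 7193 (mod 16720).
  Combine with x ≡ 0 (mod 3); new modulus lcm = 50160.
    Write x = 7193 + 16720·t and substitute into x ≡ 0 (mod 3): 16720·t ≡ 0 − 7193 = -7193 (mod 3).
    Reduce coefficients mod 3: 1·t ≡ 1 (mod 3).
    So t ≡ 1 (mod 3).
    Then x = 7193 + 16720·1 = 23913, valid modulo lcm(16720, 3) = 50160: x ≡ 23913 (mod 50160).
Verify against each original: 23913 mod 19 = 11, 23913 mod 11 = 10, 23913 mod 5 = 3, 23913 mod 16 = 9, 23913 mod 3 = 0.

x ≡ 23913 (mod 50160).


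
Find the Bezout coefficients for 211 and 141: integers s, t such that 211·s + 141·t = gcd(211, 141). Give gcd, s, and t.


Euclidean algorithm on (211, 141) — divide until remainder is 0:
  211 = 1 · 141 + 70
  141 = 2 · 70 + 1
  70 = 70 · 1 + 0
gcd(211, 141) = 1.
Track Bezout coefficients alongside the remainders: start with r₀ = 211 = a·1 + b·0 (s = 1, t = 0) and r₁ = 141 = a·0 + b·1 (s = 0, t = 1); each new remainder r_{k+1} = r_{k-1} − q_k·r_k inherits s_{k+1} = s_{k-1} − q_k·s_k, t_{k+1} = t_{k-1} − q_k·t_k, so r_k = a·s_k + b·t_k at every step:
  q = 1: r = 70, s = 1 − 1·0 = 1, t = 0 − 1·1 = -1  (check: 211·1 + 141·(-1) = 70)
  q = 2: r = 1, s = 0 − 2·1 = -2, t = 1 − 2·(-1) = 3  (check: 211·(-2) + 141·3 = 1)
The row with r = 1 (the gcd) gives the Bezout coefficients s = -2, t = 3.
Result: 211 · (-2) + 141 · (3) = 1.

gcd(211, 141) = 1; s = -2, t = 3 (check: 211·(-2) + 141·3 = 1).


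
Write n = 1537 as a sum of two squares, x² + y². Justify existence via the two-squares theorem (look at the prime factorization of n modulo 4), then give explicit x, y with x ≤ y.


Step 1: Factor n = 1537 = 29 · 53.
Step 2: Check the mod-4 condition on each prime factor: 29 ≡ 1 (mod 4), exponent 1; 53 ≡ 1 (mod 4), exponent 1.
All primes ≡ 3 (mod 4) appear to even exponent (or don't appear), so by the two-squares theorem n IS expressible as a sum of two squares.
Step 3: Build a representation. Here n = 29 · 53 is a product of primes ≡ 1 (mod 4). Each prime p ≡ 1 (mod 4) is itself a sum of two squares; find a² by testing p − a² for a perfect square:
  29: 29 − 1² = 28, 29 − 2² = 25 = 5² ⇒ 29 = 2² + 5².
  53: 53 − 1² = 52, 53 − 2² = 49 = 7² ⇒ 53 = 2² + 7².
  Combine using the Brahmagupta–Fibonacci identity (a² + b²)(c² + d²) = (ac − bd)² + (ad + bc)² = (ac + bd)² + (ad − bc)²:
  29 · 53 = 1537: from (2² + 5²)(2² + 7²), take (2·2 − 5·7, 2·7 + 5·2) = (4 − 35, 14 + 10) = (-31, 24); dropping signs (only squares matter) gives (31, 24); check 31² + 24² = 961 + 576 = 1537 ✓.
Step 4: Order so x ≤ y and verify: 24² + 31² = 576 + 961 = 1537 = n. ✓

n = 1537 = 24² + 31² (one valid representation with x ≤ y).


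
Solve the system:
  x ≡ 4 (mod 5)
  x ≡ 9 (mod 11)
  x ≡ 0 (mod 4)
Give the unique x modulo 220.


Moduli 5, 11, 4 are pairwise coprime; by CRT there is a unique solution modulo M = 5 · 11 · 4 = 220.
Solve pairwise, accumulating the modulus:
  Start with x ≡ 4 (mod 5).
  Combine with x ≡ 9 (mod 11): since gcd(5, 11) = 1, we get a unique residue mod 55.
    Write x = 4 + 5·t and substitute into x ≡ 9 (mod 11): 5·t ≡ 9 − 4 = 5 (mod 11).
    The inverse of 5 mod 11 is 9 (since 5·9 = 45 = 4·11 + 1), so t ≡ 9·5 = 45 ≡ 1 (mod 11).
    Then x = 4 + 5·1 = 9, valid modulo lcm(5, 11) = 55: x ≡ 9 (mod 55).
  Combine with x ≡ 0 (mod 4): since gcd(55, 4) = 1, we get a unique residue mod 220.
    Write x = 9 + 55·t and substitute into x ≡ 0 (mod 4): 55·t ≡ 0 − 9 = -9 (mod 4).
    Reduce coefficients mod 4: 3·t ≡ 3 (mod 4).
    The inverse of 3 mod 4 is 3 (since 3·3 = 9 = 2·4 + 1), so t ≡ 3·3 = 9 ≡ 1 (mod 4).
    Then x = 9 + 55·1 = 64, valid modulo lcm(55, 4) = 220: x ≡ 64 (mod 220).
Verify: 64 mod 5 = 4 ✓, 64 mod 11 = 9 ✓, 64 mod 4 = 0 ✓.

x ≡ 64 (mod 220).


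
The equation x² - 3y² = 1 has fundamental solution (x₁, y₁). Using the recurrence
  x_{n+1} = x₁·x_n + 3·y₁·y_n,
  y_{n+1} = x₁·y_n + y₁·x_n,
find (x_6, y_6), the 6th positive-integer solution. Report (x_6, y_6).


Step 1: Find the fundamental solution (x₁, y₁) of x² - 3y² = 1.
  Expand √3 as a continued fraction. a₀ = ⌊√3⌋ = 1; iterate m_{k+1} = d_k·a_k − m_k, d_{k+1} = (3 − m_{k+1}²)/d_k, a_{k+1} = ⌊(a₀ + m_{k+1})/d_{k+1}⌋ (starting m₀ = 0, d₀ = 1), with convergents p_k = a_k·p_{k-1} + p_{k-2}, q_k = a_k·q_{k-1} + q_{k-2} (p₋₁ = 1, q₋₁ = 0):
  k = 0: a₀ = 1; p₀/q₀ = 1/1; p₀² − 3·q₀² = 1 − 3 = -2.
  k = 1: m = 1, d = 2, a = ⌊(1 + 1)/2⌋ = 1; p/q = (1·1 + 1)/(1·1 + 0) = 2/1; p² − 3·q² = 4 − 3 = 1.
  The first convergent with p² − 3·q² = 1 gives the fundamental solution (x₁, y₁) = (2, 1).
Step 2: Apply the recurrence (x_{n+1}, y_{n+1}) = (x₁x_n + 3y₁y_n, x₁y_n + y₁x_n) repeatedly.
  From (x_1, y_1) = (2, 1): x_2 = 2·2 + 3·1·1 = 7; y_2 = 2·1 + 1·2 = 4.
  From (x_2, y_2) = (7, 4): x_3 = 2·7 + 3·1·4 = 26; y_3 = 2·4 + 1·7 = 15.
  From (x_3, y_3) = (26, 15): x_4 = 2·26 + 3·1·15 = 97; y_4 = 2·15 + 1·26 = 56.
  From (x_4, y_4) = (97, 56): x_5 = 2·97 + 3·1·56 = 362; y_5 = 2·56 + 1·97 = 209.
  From (x_5, y_5) = (362, 209): x_6 = 2·362 + 3·1·209 = 1351; y_6 = 2·209 + 1·362 = 780.
Step 3: Verify x_6² - 3·y_6² = 1825201 - 1825200 = 1 (should be 1). ✓

(x_1, y_1) = (2, 1); (x_6, y_6) = (1351, 780).


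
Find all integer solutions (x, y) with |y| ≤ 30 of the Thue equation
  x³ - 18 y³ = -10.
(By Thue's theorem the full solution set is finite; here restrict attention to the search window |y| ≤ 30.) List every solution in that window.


The equation is x³ - 18y³ = -10. For fixed y, x³ = 18·y³ − 10, so a solution requires the RHS to be a perfect cube.
Strategy: iterate y from -30 to 30, compute RHS = 18·y³ − 10, and check whether it is a (positive or negative) perfect cube.
Check small values of y:
  y = 0: RHS = -10 is not a perfect cube.
  y = 1: RHS = 8 = (2)³ ⇒ x = 2 works.
  y = -1: RHS = -28 is not a perfect cube.
  y = 2: RHS = 134 is not a perfect cube.
  y = -2: RHS = -154 is not a perfect cube.
  y = 3: RHS = 476 is not a perfect cube.
  y = -3: RHS = -496 is not a perfect cube.
Continuing the search up to |y| = 30 finds no further solutions beyond those listed.
Collected solutions: (2, 1).

Solutions (with |y| ≤ 30): (2, 1).


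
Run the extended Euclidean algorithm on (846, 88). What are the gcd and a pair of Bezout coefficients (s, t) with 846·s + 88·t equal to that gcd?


Euclidean algorithm on (846, 88) — divide until remainder is 0:
  846 = 9 · 88 + 54
  88 = 1 · 54 + 34
  54 = 1 · 34 + 20
  34 = 1 · 20 + 14
  20 = 1 · 14 + 6
  14 = 2 · 6 + 2
  6 = 3 · 2 + 0
gcd(846, 88) = 2.
Track Bezout coefficients alongside the remainders: start with r₀ = 846 = a·1 + b·0 (s = 1, t = 0) and r₁ = 88 = a·0 + b·1 (s = 0, t = 1); each new remainder r_{k+1} = r_{k-1} − q_k·r_k inherits s_{k+1} = s_{k-1} − q_k·s_k, t_{k+1} = t_{k-1} − q_k·t_k, so r_k = a·s_k + b·t_k at every step:
  q = 9: r = 54, s = 1 − 9·0 = 1, t = 0 − 9·1 = -9  (check: 846·1 + 88·(-9) = 54)
  q = 1: r = 34, s = 0 − 1·1 = -1, t = 1 − 1·(-9) = 10  (check: 846·(-1) + 88·10 = 34)
  q = 1: r = 20, s = 1 − 1·(-1) = 2, t = -9 − 1·10 = -19  (check: 846·2 + 88·(-19) = 20)
  q = 1: r = 14, s = -1 − 1·2 = -3, t = 10 − 1·(-19) = 29  (check: 846·(-3) + 88·29 = 14)
  q = 1: r = 6, s = 2 − 1·(-3) = 5, t = -19 − 1·29 = -48  (check: 846·5 + 88·(-48) = 6)
  q = 2: r = 2, s = -3 − 2·5 = -13, t = 29 − 2·(-48) = 125  (check: 846·(-13) + 88·125 = 2)
The row with r = 2 (the gcd) gives the Bezout coefficients s = -13, t = 125.
Result: 846 · (-13) + 88 · (125) = 2.

gcd(846, 88) = 2; s = -13, t = 125 (check: 846·(-13) + 88·125 = 2).


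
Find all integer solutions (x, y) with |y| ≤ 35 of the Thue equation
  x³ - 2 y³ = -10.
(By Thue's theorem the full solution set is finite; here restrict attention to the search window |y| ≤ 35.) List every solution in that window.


The equation is x³ - 2y³ = -10. For fixed y, x³ = 2·y³ − 10, so a solution requires the RHS to be a perfect cube.
Strategy: iterate y from -35 to 35, compute RHS = 2·y³ − 10, and check whether it is a (positive or negative) perfect cube.
Check small values of y:
  y = 0: RHS = -10 is not a perfect cube.
  y = 1: RHS = -8 = (-2)³ ⇒ x = -2 works.
  y = -1: RHS = -12 is not a perfect cube.
  y = 2: RHS = 6 is not a perfect cube.
  y = -2: RHS = -26 is not a perfect cube.
  y = 3: RHS = 44 is not a perfect cube.
  y = -3: RHS = -64 = (-4)³ ⇒ x = -4 works.
Continuing the search up to |y| = 35 finds no further solutions beyond those listed.
Collected solutions: (-2, 1), (-4, -3).

Solutions (with |y| ≤ 35): (-2, 1), (-4, -3).


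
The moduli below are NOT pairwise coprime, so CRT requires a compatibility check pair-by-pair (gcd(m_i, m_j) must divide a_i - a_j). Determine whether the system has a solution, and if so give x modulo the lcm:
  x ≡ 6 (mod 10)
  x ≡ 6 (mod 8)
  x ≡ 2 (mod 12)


Moduli 10, 8, 12 are not pairwise coprime, so CRT works modulo lcm(m_i) when all pairwise compatibility conditions hold.
Pairwise compatibility: gcd(m_i, m_j) must divide a_i - a_j for every pair.
Merge one congruence at a time:
  Start: x ≡ 6 (mod 10).
  Combine with x ≡ 6 (mod 8): gcd(10, 8) = 2; 6 - 6 = 0, which IS divisible by 2, so compatible.
    Write x = 6 + 10·t and substitute into x ≡ 6 (mod 8): 10·t ≡ 6 − 6 = 0 (mod 8).
    Divide the congruence (and modulus) by g = 2: 5·t ≡ 0 (mod 4).
    Reduce coefficients mod 4: 1·t ≡ 0 (mod 4).
    So t ≡ 0 (mod 4).
    Then x = 6 + 10·0 = 6, valid modulo lcm(10, 8) = 40: x ≡ 6 (mod 40).
  Combine with x ≡ 2 (mod 12): gcd(40, 12) = 4; 2 - 6 = -4, which IS divisible by 4, so compatible.
    Write x = 6 + 40·t and substitute into x ≡ 2 (mod 12): 40·t ≡ 2 − 6 = -4 (mod 12).
    Divide the congruence (and modulus) by g = 4: 10·t ≡ -1 (mod 3).
    Reduce coefficients mod 3: 1·t ≡ 2 (mod 3).
    So t ≡ 2 (mod 3).
    Then x = 6 + 40·2 = 86, valid modulo lcm(40, 12) = 120: x ≡ 86 (mod 120).
Verify: 86 mod 10 = 6, 86 mod 8 = 6, 86 mod 12 = 2.

x ≡ 86 (mod 120).


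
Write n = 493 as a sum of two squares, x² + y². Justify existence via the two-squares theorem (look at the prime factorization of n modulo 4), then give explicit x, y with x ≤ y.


Step 1: Factor n = 493 = 17 · 29.
Step 2: Check the mod-4 condition on each prime factor: 17 ≡ 1 (mod 4), exponent 1; 29 ≡ 1 (mod 4), exponent 1.
All primes ≡ 3 (mod 4) appear to even exponent (or don't appear), so by the two-squares theorem n IS expressible as a sum of two squares.
Step 3: Build a representation. Here n = 17 · 29 is a product of primes ≡ 1 (mod 4). Each prime p ≡ 1 (mod 4) is itself a sum of two squares; find a² by testing p − a² for a perfect square:
  17: 17 − 1² = 16 = 4² ⇒ 17 = 1² + 4².
  29: 29 − 1² = 28, 29 − 2² = 25 = 5² ⇒ 29 = 2² + 5².
  Combine using the Brahmagupta–Fibonacci identity (a² + b²)(c² + d²) = (ac − bd)² + (ad + bc)² = (ac + bd)² + (ad − bc)²:
  17 · 29 = 493: from (1² + 4²)(2² + 5²), take (1·2 − 4·5, 1·5 + 4·2) = (2 − 20, 5 + 8) = (-18, 13); dropping signs (only squares matter) gives (18, 13); check 18² + 13² = 324 + 169 = 493 ✓.
Step 4: Order so x ≤ y and verify: 13² + 18² = 169 + 324 = 493 = n. ✓

n = 493 = 13² + 18² (one valid representation with x ≤ y).


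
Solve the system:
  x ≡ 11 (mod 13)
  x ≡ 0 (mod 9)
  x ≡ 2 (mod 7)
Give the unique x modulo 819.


Moduli 13, 9, 7 are pairwise coprime; by CRT there is a unique solution modulo M = 13 · 9 · 7 = 819.
Solve pairwise, accumulating the modulus:
  Start with x ≡ 11 (mod 13).
  Combine with x ≡ 0 (mod 9): since gcd(13, 9) = 1, we get a unique residue mod 117.
    Write x = 11 + 13·t and substitute into x ≡ 0 (mod 9): 13·t ≡ 0 − 11 = -11 (mod 9).
    Reduce coefficients mod 9: 4·t ≡ 7 (mod 9).
    The inverse of 4 mod 9 is 7 (since 4·7 = 28 = 3·9 + 1), so t ≡ 7·7 = 49 ≡ 4 (mod 9).
    Then x = 11 + 13·4 = 63, valid modulo lcm(13, 9) = 117: x ≡ 63 (mod 117).
  Combine with x ≡ 2 (mod 7): since gcd(117, 7) = 1, we get a unique residue mod 819.
    Write x = 63 + 117·t and substitute into x ≡ 2 (mod 7): 117·t ≡ 2 − 63 = -61 (mod 7).
    Reduce coefficients mod 7: 5·t ≡ 2 (mod 7).
    The inverse of 5 mod 7 is 3 (since 5·3 = 15 = 2·7 + 1), so t ≡ 3·2 = 6 ≡ 6 (mod 7).
    Then x = 63 + 117·6 = 765, valid modulo lcm(117, 7) = 819: x ≡ 765 (mod 819).
Verify: 765 mod 13 = 11 ✓, 765 mod 9 = 0 ✓, 765 mod 7 = 2 ✓.

x ≡ 765 (mod 819).


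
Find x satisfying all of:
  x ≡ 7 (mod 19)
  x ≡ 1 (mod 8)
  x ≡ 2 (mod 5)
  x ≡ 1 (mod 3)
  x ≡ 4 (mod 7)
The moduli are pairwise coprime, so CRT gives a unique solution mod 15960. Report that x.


Product of moduli M = 19 · 8 · 5 · 3 · 7 = 15960.
Merge one congruence at a time:
  Start: x ≡ 7 (mod 19).
  Combine with x ≡ 1 (mod 8); new modulus lcm = 152.
    Write x = 7 + 19·t and substitute into x ≡ 1 (mod 8): 19·t ≡ 1 − 7 = -6 (mod 8).
    Reduce coefficients mod 8: 3·t ≡ 2 (mod 8).
    The inverse of 3 mod 8 is 3 (since 3·3 = 9 = 1·8 + 1), so t ≡ 3·2 = 6 ≡ 6 (mod 8).
    Then x = 7 + 19·6 = 121, valid modulo lcm(19, 8) = 152: x ≡ 121 (mod 152).
  Combine with x ≡ 2 (mod 5); new modulus lcm = 760.
    Write x = 121 + 152·t and substitute into x ≡ 2 (mod 5): 152·t ≡ 2 − 121 = -119 (mod 5).
    Reduce coefficients mod 5: 2·t ≡ 1 (mod 5).
    The inverse of 2 mod 5 is 3 (since 2·3 = 6 = 1·5 + 1), so t ≡ 3·1 = 3 ≡ 3 (mod 5).
    Then x = 121 + 152·3 = 577, valid modulo lcm(152, 5) = 760: x ≡ 577 (mod 760).
  Combine with x ≡ 1 (mod 3); new modulus lcm = 2280.
    Write x = 577 + 760·t and substitute into x ≡ 1 (mod 3): 760·t ≡ 1 − 577 = -576 (mod 3).
    Reduce coefficients mod 3: 1·t ≡ 0 (mod 3).
    So t ≡ 0 (mod 3).
    Then x = 577 + 760·0 = 577, valid modulo lcm(760, 3) = 2280: x ≡ 577 (mod 2280).
  Combine with x ≡ 4 (mod 7); new modulus lcm = 15960.
    Write x = 577 + 2280·t and substitute into x ≡ 4 (mod 7): 2280·t ≡ 4 − 577 = -573 (mod 7).
    Reduce coefficients mod 7: 5·t ≡ 1 (mod 7).
    The inverse of 5 mod 7 is 3 (since 5·3 = 15 = 2·7 + 1), so t ≡ 3·1 = 3 ≡ 3 (mod 7).
    Then x = 577 + 2280·3 = 7417, valid modulo lcm(2280, 7) = 15960: x ≡ 7417 (mod 15960).
Verify against each original: 7417 mod 19 = 7, 7417 mod 8 = 1, 7417 mod 5 = 2, 7417 mod 3 = 1, 7417 mod 7 = 4.

x ≡ 7417 (mod 15960).


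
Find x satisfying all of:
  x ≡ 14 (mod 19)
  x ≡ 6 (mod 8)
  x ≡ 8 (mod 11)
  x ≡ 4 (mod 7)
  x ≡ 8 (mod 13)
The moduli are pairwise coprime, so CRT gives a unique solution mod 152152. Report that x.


Product of moduli M = 19 · 8 · 11 · 7 · 13 = 152152.
Merge one congruence at a time:
  Start: x ≡ 14 (mod 19).
  Combine with x ≡ 6 (mod 8); new modulus lcm = 152.
    Write x = 14 + 19·t and substitute into x ≡ 6 (mod 8): 19·t ≡ 6 − 14 = -8 (mod 8).
    Reduce coefficients mod 8: 3·t ≡ 0 (mod 8).
    The inverse of 3 mod 8 is 3 (since 3·3 = 9 = 1·8 + 1), so t ≡ 3·0 = 0 ≡ 0 (mod 8).
    Then x = 14 + 19·0 = 14, valid modulo lcm(19, 8) = 152: x ≡ 14 (mod 152).
  Combine with x ≡ 8 (mod 11); new modulus lcm = 1672.
    Write x = 14 + 152·t and substitute into x ≡ 8 (mod 11): 152·t ≡ 8 − 14 = -6 (mod 11).
    Reduce coefficients mod 11: 9·t ≡ 5 (mod 11).
    The inverse of 9 mod 11 is 5 (since 9·5 = 45 = 4·11 + 1), so t ≡ 5·5 = 25 ≡ 3 (mod 11).
    Then x = 14 + 152·3 = 470, valid modulo lcm(152, 11) = 1672: x ≡ 470 (mod 1672).
  Combine with x ≡ 4 (mod 7); new modulus lcm = 11704.
    Write x = 470 + 1672·t and substitute into x ≡ 4 (mod 7): 1672·t ≡ 4 − 470 = -466 (mod 7).
    Reduce coefficients mod 7: 6·t ≡ 3 (mod 7).
    The inverse of 6 mod 7 is 6 (since 6·6 = 36 = 5·7 + 1), so t ≡ 6·3 = 18 ≡ 4 (mod 7).
    Then x = 470 + 1672·4 = 7158, valid modulo lcm(1672, 7) = 11704: x ≡ 7158 (mod 11704).
  Combine with x ≡ 8 (mod 13); new modulus lcm = 152152.
    Write x = 7158 + 11704·t and substitute into x ≡ 8 (mod 13): 11704·t ≡ 8 − 7158 = -7150 (mod 13).
    Reduce coefficients mod 13: 4·t ≡ 0 (mod 13).
    The inverse of 4 mod 13 is 10 (since 4·10 = 40 = 3·13 + 1), so t ≡ 10·0 = 0 ≡ 0 (mod 13).
    Then x = 7158 + 11704·0 = 7158, valid modulo lcm(11704, 13) = 152152: x ≡ 7158 (mod 152152).
Verify against each original: 7158 mod 19 = 14, 7158 mod 8 = 6, 7158 mod 11 = 8, 7158 mod 7 = 4, 7158 mod 13 = 8.

x ≡ 7158 (mod 152152).


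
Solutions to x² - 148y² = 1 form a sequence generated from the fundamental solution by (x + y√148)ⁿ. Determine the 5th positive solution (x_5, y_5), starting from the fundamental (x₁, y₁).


Step 1: Find the fundamental solution (x₁, y₁) of x² - 148y² = 1.
  Expand √148 as a continued fraction. a₀ = ⌊√148⌋ = 12; iterate m_{k+1} = d_k·a_k − m_k, d_{k+1} = (148 − m_{k+1}²)/d_k, a_{k+1} = ⌊(a₀ + m_{k+1})/d_{k+1}⌋ (starting m₀ = 0, d₀ = 1), with convergents p_k = a_k·p_{k-1} + p_{k-2}, q_k = a_k·q_{k-1} + q_{k-2} (p₋₁ = 1, q₋₁ = 0):
  k = 0: a₀ = 12; p₀/q₀ = 12/1; p₀² − 148·q₀² = 144 − 148 = -4.
  k = 1: m = 12, d = 4, a = ⌊(12 + 12)/4⌋ = 6; p/q = (6·12 + 1)/(6·1 + 0) = 73/6; p² − 148·q² = 5329 − 5328 = 1.
  The first convergent with p² − 148·q² = 1 gives the fundamental solution (x₁, y₁) = (73, 6).
Step 2: Apply the recurrence (x_{n+1}, y_{n+1}) = (x₁x_n + 148y₁y_n, x₁y_n + y₁x_n) repeatedly.
  From (x_1, y_1) = (73, 6): x_2 = 73·73 + 148·6·6 = 10657; y_2 = 73·6 + 6·73 = 876.
  From (x_2, y_2) = (10657, 876): x_3 = 73·10657 + 148·6·876 = 1555849; y_3 = 73·876 + 6·10657 = 127890.
  From (x_3, y_3) = (1555849, 127890): x_4 = 73·1555849 + 148·6·127890 = 227143297; y_4 = 73·127890 + 6·1555849 = 18671064.
  From (x_4, y_4) = (227143297, 18671064): x_5 = 73·227143297 + 148·6·18671064 = 33161365513; y_5 = 73·18671064 + 6·227143297 = 2725847454.
Step 3: Verify x_5² - 148·y_5² = 1099676162686785753169 - 1099676162686785753168 = 1 (should be 1). ✓

(x_1, y_1) = (73, 6); (x_5, y_5) = (33161365513, 2725847454).
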